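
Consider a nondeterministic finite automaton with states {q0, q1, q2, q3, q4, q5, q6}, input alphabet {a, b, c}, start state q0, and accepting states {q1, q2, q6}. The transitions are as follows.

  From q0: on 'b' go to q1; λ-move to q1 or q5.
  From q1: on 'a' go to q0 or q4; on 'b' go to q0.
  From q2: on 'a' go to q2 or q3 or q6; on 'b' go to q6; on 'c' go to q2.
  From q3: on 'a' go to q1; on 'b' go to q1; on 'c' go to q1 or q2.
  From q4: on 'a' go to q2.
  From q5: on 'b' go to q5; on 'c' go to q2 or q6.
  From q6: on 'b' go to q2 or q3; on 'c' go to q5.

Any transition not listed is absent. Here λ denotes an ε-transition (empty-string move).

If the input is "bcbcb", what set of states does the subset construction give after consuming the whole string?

Start: ε-closure({q0}) = {q0, q1, q5}.
Read 'b': q0→{q1}, q1→{q0}, q5→{q5}; now {q0, q1, q5}.
Read 'c': q0→∅, q1→∅, q5→{q2, q6}; now {q2, q6}.
Read 'b': q2→{q6}, q6→{q2, q3}; now {q2, q3, q6}.
Read 'c': q2→{q2}, q3→{q1, q2}, q6→{q5}; now {q1, q2, q5}.
Read 'b': q1→{q0}, q2→{q6}, q5→{q5}; union {q0, q5, q6}; ε-closure = {q0, q1, q5, q6}.

{q0, q1, q5, q6}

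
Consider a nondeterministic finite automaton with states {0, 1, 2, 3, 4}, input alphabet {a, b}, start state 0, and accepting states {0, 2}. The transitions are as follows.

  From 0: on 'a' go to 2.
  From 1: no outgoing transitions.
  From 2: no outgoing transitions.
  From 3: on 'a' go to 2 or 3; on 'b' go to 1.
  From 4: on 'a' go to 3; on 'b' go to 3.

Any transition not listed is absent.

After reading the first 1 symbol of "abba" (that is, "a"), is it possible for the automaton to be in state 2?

Start in {0}.
Read 'a': {0} → {2}.
State 2 is in {2}.

Yes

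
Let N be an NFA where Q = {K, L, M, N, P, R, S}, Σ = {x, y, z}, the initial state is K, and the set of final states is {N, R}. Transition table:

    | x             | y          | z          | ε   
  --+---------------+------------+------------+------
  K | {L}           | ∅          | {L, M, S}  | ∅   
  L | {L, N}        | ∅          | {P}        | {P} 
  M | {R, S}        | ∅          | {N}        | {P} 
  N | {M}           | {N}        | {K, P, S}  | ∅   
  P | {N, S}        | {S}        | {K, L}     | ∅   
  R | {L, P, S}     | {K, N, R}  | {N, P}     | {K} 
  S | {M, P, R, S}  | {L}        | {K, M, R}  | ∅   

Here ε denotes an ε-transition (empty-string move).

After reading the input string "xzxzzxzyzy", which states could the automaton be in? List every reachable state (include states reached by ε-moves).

Start in {K}.
Read 'x': {K} → {L, P}.
Read 'z': {L, P} → {K, L, P}.
Read 'x': {K, L, P} → {L, N, P, S}.
Read 'z': {L, N, P, S} → {K, L, M, P, R, S}.
Read 'z': {K, L, M, P, R, S} → {K, L, M, N, P, R, S}.
Read 'x': {K, L, M, N, P, R, S} → {K, L, M, N, P, R, S}.
Read 'z': {K, L, M, N, P, R, S} → {K, L, M, N, P, R, S}.
Read 'y': {K, L, M, N, P, R, S} → {K, L, N, P, R, S}.
Read 'z': {K, L, N, P, R, S} → {K, L, M, N, P, R, S}.
Read 'y': {K, L, M, N, P, R, S} → {K, L, N, P, R, S}.

{K, L, N, P, R, S}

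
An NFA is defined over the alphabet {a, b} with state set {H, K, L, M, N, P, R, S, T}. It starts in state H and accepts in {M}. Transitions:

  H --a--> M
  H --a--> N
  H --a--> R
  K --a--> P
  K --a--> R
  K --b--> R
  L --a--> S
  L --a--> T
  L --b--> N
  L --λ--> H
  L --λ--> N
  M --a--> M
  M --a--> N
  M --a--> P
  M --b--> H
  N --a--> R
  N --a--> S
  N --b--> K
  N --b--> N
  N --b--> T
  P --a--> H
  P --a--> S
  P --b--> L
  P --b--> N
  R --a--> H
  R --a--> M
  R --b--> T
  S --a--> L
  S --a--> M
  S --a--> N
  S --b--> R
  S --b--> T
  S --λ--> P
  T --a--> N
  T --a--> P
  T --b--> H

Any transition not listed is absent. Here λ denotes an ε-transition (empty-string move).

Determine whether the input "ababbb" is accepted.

No

Start in {H}.
Read 'a': {H} → {M, N, R}.
Read 'b': {M, N, R} → {H, K, N, T}.
Read 'a': {H, K, N, T} → {M, N, P, R, S}.
Read 'b': {M, N, P, R, S} → {H, K, L, N, R, T}.
Read 'b': {H, K, L, N, R, T} → {H, K, N, R, T}.
Read 'b': {H, K, N, R, T} → {H, K, N, R, T}.
The final set {H, K, N, R, T} contains no accepting state.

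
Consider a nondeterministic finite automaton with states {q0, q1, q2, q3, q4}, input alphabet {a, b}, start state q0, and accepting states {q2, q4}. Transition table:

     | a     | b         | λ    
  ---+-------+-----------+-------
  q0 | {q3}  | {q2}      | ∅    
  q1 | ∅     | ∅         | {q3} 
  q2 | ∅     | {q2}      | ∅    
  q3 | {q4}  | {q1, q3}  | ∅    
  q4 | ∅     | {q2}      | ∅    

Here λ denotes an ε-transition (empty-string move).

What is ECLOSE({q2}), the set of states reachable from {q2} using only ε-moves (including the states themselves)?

{q2}

Begin with {q2}.
No ε-moves leave this set, so the closure equals the set itself.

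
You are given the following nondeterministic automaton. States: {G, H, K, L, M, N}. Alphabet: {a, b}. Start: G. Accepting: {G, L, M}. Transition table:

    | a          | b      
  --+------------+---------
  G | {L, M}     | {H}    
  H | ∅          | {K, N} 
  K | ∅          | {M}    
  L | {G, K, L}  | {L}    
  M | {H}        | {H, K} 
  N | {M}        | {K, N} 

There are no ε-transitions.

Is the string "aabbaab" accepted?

Yes

Start in {G}.
Read 'a': G→{L, M}; now {L, M}.
Read 'a': L→{G, K, L}, M→{H}; now {G, H, K, L}.
Read 'b': G→{H}, H→{K, N}, K→{M}, L→{L}; now {H, K, L, M, N}.
Read 'b': H→{K, N}, K→{M}, L→{L}, M→{H, K}, N→{K, N}; now {H, K, L, M, N}.
Read 'a': H→∅, K→∅, L→{G, K, L}, M→{H}, N→{M}; now {G, H, K, L, M}.
Read 'a': G→{L, M}, H→∅, K→∅, L→{G, K, L}, M→{H}; now {G, H, K, L, M}.
Read 'b': G→{H}, H→{K, N}, K→{M}, L→{L}, M→{H, K}; now {H, K, L, M, N}.
The final set {H, K, L, M, N} contains the accepting states L, M.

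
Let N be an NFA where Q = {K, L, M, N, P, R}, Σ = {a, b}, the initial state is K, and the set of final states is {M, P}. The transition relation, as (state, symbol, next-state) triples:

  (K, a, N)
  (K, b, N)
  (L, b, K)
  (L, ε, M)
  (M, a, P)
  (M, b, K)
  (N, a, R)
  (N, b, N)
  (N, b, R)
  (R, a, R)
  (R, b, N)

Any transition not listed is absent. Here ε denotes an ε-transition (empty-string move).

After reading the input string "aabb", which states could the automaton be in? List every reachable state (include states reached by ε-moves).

{N, R}

Start in {K}.
Read 'a': {K} → {N}.
Read 'a': {N} → {R}.
Read 'b': {R} → {N}.
Read 'b': {N} → {N, R}.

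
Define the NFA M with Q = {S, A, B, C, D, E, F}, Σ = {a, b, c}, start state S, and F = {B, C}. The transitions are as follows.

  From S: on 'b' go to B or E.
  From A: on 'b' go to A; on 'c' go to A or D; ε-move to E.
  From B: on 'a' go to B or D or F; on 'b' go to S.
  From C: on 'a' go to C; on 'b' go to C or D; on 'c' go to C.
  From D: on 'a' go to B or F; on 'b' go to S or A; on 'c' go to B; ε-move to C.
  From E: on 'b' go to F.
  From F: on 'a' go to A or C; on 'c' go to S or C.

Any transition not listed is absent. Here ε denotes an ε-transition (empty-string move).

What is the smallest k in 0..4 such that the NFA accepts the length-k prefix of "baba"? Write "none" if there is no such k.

Start in {S}.
Read 'b': S→{B, E}; now {B, E}.
None of the earlier sets intersect F, but {B, E} does.

1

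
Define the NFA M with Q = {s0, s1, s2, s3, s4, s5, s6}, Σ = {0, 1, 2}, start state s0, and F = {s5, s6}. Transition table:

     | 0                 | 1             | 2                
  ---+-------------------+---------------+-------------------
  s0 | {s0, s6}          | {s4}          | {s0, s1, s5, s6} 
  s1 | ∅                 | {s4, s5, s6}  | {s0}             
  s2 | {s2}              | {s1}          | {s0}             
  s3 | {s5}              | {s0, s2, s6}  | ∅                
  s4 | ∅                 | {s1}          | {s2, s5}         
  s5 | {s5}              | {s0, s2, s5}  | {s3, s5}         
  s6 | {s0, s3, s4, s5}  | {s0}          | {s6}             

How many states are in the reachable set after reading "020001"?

Start in {s0}.
Read '0': {s0} → {s0, s6}.
Read '2': {s0, s6} → {s0, s1, s5, s6}.
Read '0': {s0, s1, s5, s6} → {s0, s3, s4, s5, s6}.
Read '0': {s0, s3, s4, s5, s6} → {s0, s3, s4, s5, s6}.
Read '0': {s0, s3, s4, s5, s6} → {s0, s3, s4, s5, s6}.
Read '1': {s0, s3, s4, s5, s6} → {s0, s1, s2, s4, s5, s6}.
That set has 6 states.

6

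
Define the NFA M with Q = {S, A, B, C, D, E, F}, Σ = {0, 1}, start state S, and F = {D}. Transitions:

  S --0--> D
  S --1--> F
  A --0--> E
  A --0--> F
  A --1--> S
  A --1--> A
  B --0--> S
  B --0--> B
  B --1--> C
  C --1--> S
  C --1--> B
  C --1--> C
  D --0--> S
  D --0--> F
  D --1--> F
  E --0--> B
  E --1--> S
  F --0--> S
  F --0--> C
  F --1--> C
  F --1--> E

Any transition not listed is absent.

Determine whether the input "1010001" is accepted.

Start in {S}.
Read '1': {S} → {F}.
Read '0': {F} → {S, C}.
Read '1': {S, C} → {S, B, C, F}.
Read '0': {S, B, C, F} → {S, B, C, D}.
Read '0': {S, B, C, D} → {S, B, D, F}.
Read '0': {S, B, D, F} → {S, B, C, D, F}.
Read '1': {S, B, C, D, F} → {S, B, C, E, F}.
The final set {S, B, C, E, F} contains no accepting state.

No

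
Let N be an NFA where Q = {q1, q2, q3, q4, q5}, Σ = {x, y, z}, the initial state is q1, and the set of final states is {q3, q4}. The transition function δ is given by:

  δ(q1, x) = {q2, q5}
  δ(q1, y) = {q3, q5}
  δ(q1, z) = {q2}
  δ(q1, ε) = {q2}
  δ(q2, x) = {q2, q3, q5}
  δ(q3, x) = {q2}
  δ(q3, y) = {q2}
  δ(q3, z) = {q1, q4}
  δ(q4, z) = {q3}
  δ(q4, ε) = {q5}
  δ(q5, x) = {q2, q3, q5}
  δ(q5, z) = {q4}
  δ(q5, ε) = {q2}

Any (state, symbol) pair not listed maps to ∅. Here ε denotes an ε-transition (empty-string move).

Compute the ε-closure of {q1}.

Begin with {q1}.
ε-move q1 → q2; add q2.

{q1, q2}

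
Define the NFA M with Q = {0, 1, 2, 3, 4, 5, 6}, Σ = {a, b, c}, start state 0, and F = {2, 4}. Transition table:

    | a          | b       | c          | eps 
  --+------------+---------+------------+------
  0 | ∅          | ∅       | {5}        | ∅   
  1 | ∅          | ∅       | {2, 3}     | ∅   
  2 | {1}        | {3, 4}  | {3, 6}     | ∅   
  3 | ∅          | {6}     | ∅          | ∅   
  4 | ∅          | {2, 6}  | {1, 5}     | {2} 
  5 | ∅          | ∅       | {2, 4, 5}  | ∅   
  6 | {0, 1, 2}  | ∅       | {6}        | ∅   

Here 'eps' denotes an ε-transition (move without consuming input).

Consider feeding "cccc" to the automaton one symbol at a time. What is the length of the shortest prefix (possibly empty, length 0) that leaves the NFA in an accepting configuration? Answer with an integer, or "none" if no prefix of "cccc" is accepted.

2

Start in {0}.
Read 'c': {0} → {5}.
Read 'c': {5} → {2, 4, 5}.
None of the earlier sets intersect F, but {2, 4, 5} does.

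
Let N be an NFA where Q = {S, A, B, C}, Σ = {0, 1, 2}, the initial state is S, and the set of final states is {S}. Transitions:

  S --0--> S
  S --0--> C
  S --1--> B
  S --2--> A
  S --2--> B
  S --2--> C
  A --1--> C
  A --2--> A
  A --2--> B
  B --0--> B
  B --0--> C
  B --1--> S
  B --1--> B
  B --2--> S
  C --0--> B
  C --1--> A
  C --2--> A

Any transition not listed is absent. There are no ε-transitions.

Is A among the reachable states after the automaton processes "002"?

Start in {S}.
Read '0': S→{S, C}; now {S, C}.
Read '0': S→{S, C}, C→{B}; now {S, B, C}.
Read '2': S→{A, B, C}, B→{S}, C→{A}; now {S, A, B, C}.
State A is in {S, A, B, C}.

Yes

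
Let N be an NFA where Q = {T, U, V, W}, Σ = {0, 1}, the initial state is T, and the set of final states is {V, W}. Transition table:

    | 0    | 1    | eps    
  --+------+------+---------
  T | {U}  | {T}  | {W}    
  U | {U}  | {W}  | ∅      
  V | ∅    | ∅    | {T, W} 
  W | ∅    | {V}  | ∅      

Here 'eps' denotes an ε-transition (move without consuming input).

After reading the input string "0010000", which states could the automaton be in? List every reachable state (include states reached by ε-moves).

Start: ε-closure({T}) = {T, W}.
Read '0': T→{U}, W→∅; now {U}.
Read '0': U→{U}; now {U}.
Read '1': U→{W}; now {W}.
Read '0': W→∅; now ∅.
The set is empty and remains empty for the remaining 3 symbols.

∅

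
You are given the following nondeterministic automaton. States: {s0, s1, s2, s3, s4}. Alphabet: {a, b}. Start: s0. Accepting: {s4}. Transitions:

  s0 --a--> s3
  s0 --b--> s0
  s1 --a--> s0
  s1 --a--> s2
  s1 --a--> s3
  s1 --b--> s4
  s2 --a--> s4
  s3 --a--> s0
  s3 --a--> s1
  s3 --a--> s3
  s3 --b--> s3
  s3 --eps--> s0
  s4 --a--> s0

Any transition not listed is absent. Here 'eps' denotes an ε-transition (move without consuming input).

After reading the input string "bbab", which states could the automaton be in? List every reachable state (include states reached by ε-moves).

Start in {s0}.
Read 'b': s0→{s0}; now {s0}.
Read 'b': s0→{s0}; now {s0}.
Read 'a': s0→{s3}; union {s3}; ε-closure = {s0, s3}.
Read 'b': s0→{s0}, s3→{s3}; now {s0, s3}.

{s0, s3}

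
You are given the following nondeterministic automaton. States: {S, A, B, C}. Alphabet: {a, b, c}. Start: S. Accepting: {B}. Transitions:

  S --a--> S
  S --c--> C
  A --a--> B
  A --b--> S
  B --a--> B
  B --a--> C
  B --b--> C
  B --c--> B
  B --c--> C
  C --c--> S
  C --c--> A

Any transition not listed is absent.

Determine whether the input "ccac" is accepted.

Yes

Start in {S}.
Read 'c': {S} → {C}.
Read 'c': {C} → {S, A}.
Read 'a': {S, A} → {S, B}.
Read 'c': {S, B} → {B, C}.
The final set {B, C} contains the accepting state B.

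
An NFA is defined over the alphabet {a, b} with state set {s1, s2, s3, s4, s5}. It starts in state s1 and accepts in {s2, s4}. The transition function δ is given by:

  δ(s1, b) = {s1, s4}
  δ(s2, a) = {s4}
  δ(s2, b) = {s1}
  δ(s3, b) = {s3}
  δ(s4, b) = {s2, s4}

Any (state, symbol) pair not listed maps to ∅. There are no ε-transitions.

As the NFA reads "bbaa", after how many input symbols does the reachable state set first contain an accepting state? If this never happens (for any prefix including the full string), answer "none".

Start in {s1}.
Read 'b': {s1} → {s1, s4}.
None of the earlier sets intersect F, but {s1, s4} does.

1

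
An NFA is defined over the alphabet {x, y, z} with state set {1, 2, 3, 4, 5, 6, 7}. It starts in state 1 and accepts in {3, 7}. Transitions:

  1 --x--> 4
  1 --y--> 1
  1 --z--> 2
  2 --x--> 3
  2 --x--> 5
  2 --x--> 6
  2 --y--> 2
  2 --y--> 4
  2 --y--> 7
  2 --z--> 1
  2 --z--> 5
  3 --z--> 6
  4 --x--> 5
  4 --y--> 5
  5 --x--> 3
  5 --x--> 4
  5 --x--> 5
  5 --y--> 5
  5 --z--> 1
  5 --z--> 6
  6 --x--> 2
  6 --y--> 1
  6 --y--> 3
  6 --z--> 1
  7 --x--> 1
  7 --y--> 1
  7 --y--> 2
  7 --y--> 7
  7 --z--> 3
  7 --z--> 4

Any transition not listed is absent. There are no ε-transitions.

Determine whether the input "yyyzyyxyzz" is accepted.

Start in {1}.
Read 'y': {1} → {1}.
Read 'y': {1} → {1}.
Read 'y': {1} → {1}.
Read 'z': {1} → {2}.
Read 'y': {2} → {2, 4, 7}.
Read 'y': {2, 4, 7} → {1, 2, 4, 5, 7}.
Read 'x': {1, 2, 4, 5, 7} → {1, 3, 4, 5, 6}.
Read 'y': {1, 3, 4, 5, 6} → {1, 3, 5}.
Read 'z': {1, 3, 5} → {1, 2, 6}.
Read 'z': {1, 2, 6} → {1, 2, 5}.
The final set {1, 2, 5} contains no accepting state.

No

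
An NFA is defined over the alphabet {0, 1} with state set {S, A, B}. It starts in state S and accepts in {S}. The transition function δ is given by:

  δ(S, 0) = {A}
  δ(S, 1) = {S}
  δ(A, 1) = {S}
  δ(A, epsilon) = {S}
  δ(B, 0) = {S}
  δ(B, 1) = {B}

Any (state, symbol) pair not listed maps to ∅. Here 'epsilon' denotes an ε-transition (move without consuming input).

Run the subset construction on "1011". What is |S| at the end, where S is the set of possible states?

1

Start in {S}.
Read '1': S→{S}; now {S}.
Read '0': S→{A}; union {A}; ε-closure = {S, A}.
Read '1': S→{S}, A→{S}; now {S}.
Read '1': S→{S}; now {S}.
That set has 1 state.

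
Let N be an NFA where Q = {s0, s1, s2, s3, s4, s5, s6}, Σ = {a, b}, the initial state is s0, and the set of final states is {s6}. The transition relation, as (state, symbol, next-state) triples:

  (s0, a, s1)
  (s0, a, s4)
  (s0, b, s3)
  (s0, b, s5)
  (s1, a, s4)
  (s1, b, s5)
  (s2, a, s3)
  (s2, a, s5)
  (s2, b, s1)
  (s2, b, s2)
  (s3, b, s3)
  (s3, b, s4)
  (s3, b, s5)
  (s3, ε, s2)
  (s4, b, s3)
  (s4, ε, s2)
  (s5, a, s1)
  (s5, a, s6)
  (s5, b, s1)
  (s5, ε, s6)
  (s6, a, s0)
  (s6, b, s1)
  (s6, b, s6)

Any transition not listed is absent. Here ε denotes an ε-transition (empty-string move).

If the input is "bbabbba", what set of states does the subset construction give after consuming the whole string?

Start in {s0}.
Read 'b': {s0} → {s2, s3, s5, s6}.
Read 'b': {s2, s3, s5, s6} → {s1, s2, s3, s4, s5, s6}.
Read 'a': {s1, s2, s3, s4, s5, s6} → {s0, s1, s2, s3, s4, s5, s6}.
Read 'b': {s0, s1, s2, s3, s4, s5, s6} → {s1, s2, s3, s4, s5, s6}.
Read 'b': {s1, s2, s3, s4, s5, s6} → {s1, s2, s3, s4, s5, s6}.
Read 'b': {s1, s2, s3, s4, s5, s6} → {s1, s2, s3, s4, s5, s6}.
Read 'a': {s1, s2, s3, s4, s5, s6} → {s0, s1, s2, s3, s4, s5, s6}.

{s0, s1, s2, s3, s4, s5, s6}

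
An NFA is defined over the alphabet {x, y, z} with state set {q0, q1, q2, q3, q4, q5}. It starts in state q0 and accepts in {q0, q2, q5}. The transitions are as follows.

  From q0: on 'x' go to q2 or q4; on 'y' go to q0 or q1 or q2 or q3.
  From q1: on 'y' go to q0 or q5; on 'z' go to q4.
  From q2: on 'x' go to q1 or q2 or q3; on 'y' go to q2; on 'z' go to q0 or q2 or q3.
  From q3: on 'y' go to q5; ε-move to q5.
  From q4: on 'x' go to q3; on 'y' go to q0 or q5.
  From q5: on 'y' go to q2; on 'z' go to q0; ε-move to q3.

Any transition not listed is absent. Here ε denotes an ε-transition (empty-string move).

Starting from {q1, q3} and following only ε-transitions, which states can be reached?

{q1, q3, q5}

Begin with {q1, q3}.
ε-move q3 → q5; add q5.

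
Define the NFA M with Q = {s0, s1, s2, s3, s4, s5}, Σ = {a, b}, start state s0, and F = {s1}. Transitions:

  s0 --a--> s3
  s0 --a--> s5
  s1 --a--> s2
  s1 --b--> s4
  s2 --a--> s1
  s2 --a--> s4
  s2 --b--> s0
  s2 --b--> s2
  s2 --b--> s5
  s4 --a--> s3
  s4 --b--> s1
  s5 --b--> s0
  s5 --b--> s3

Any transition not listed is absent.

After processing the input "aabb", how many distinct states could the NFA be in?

0

Start in {s0}.
Read 'a': s0→{s3, s5}; now {s3, s5}.
Read 'a': s3→∅, s5→∅; now ∅.
The set is empty and remains empty for the remaining 2 symbols.
That set has 0 states.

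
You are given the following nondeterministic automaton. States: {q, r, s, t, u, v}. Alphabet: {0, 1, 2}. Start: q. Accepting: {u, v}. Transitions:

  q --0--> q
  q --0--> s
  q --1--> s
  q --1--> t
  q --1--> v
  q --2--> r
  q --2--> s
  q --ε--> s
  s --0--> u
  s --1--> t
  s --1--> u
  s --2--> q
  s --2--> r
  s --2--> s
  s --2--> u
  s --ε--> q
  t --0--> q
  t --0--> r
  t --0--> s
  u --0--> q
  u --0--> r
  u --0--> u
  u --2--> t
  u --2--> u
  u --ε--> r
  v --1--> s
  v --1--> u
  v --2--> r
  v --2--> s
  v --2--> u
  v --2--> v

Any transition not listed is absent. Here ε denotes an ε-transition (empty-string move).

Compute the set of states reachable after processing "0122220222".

Start: ε-closure({q}) = {q, s}.
Read '0': q→{q, s}, s→{u}; union {q, s, u}; ε-closure = {q, r, s, u}.
Read '1': q→{s, t, v}, r→∅, s→{t, u}, u→∅; union {s, t, u, v}; ε-closure = {q, r, s, t, u, v}.
Read '2': q→{r, s}, r→∅, s→{q, r, s, u}, t→∅, u→{t, u}, v→{r, s, u, v}; now {q, r, s, t, u, v}.
Read '2': q→{r, s}, r→∅, s→{q, r, s, u}, t→∅, u→{t, u}, v→{r, s, u, v}; now {q, r, s, t, u, v}.
Read '2': q→{r, s}, r→∅, s→{q, r, s, u}, t→∅, u→{t, u}, v→{r, s, u, v}; now {q, r, s, t, u, v}.
Read '2': q→{r, s}, r→∅, s→{q, r, s, u}, t→∅, u→{t, u}, v→{r, s, u, v}; now {q, r, s, t, u, v}.
Read '0': q→{q, s}, r→∅, s→{u}, t→{q, r, s}, u→{q, r, u}, v→∅; now {q, r, s, u}.
Read '2': q→{r, s}, r→∅, s→{q, r, s, u}, u→{t, u}; now {q, r, s, t, u}.
Read '2': q→{r, s}, r→∅, s→{q, r, s, u}, t→∅, u→{t, u}; now {q, r, s, t, u}.
Read '2': q→{r, s}, r→∅, s→{q, r, s, u}, t→∅, u→{t, u}; now {q, r, s, t, u}.

{q, r, s, t, u}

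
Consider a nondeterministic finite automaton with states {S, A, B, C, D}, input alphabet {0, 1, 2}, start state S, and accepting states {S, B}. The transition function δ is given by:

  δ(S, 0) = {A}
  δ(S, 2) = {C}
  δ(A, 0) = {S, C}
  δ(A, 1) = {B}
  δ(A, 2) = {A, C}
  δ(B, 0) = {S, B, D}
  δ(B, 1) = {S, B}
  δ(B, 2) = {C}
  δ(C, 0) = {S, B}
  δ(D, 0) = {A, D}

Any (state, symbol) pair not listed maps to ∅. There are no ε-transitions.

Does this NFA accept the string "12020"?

No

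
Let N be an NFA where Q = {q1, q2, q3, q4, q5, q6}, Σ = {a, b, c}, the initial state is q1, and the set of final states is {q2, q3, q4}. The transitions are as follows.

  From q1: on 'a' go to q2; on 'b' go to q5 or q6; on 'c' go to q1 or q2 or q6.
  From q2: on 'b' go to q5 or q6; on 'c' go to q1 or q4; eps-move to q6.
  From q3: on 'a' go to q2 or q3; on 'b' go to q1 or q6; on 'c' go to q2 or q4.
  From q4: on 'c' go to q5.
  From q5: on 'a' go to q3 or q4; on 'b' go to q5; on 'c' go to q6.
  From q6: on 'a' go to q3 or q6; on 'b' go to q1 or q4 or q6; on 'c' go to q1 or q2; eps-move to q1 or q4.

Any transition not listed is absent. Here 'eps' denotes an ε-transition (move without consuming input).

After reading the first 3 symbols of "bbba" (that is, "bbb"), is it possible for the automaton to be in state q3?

Start in {q1}.
Read 'b': {q1} → {q1, q4, q5, q6}.
Read 'b': {q1, q4, q5, q6} → {q1, q4, q5, q6}.
Read 'b': {q1, q4, q5, q6} → {q1, q4, q5, q6}.
State q3 is not in {q1, q4, q5, q6}.

No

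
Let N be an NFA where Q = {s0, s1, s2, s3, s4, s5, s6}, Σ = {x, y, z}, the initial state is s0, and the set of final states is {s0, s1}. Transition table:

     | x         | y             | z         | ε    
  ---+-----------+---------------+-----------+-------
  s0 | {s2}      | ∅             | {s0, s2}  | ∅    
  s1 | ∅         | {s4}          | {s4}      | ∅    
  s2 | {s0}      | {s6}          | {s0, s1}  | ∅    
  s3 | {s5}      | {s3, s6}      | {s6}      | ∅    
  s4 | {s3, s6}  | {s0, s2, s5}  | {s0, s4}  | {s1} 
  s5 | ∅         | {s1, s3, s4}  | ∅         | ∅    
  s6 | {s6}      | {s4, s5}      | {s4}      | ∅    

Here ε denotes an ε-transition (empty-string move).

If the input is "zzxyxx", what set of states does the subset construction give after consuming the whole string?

Start in {s0}.
Read 'z': s0→{s0, s2}; now {s0, s2}.
Read 'z': s0→{s0, s2}, s2→{s0, s1}; now {s0, s1, s2}.
Read 'x': s0→{s2}, s1→∅, s2→{s0}; now {s0, s2}.
Read 'y': s0→∅, s2→{s6}; now {s6}.
Read 'x': s6→{s6}; now {s6}.
Read 'x': s6→{s6}; now {s6}.

{s6}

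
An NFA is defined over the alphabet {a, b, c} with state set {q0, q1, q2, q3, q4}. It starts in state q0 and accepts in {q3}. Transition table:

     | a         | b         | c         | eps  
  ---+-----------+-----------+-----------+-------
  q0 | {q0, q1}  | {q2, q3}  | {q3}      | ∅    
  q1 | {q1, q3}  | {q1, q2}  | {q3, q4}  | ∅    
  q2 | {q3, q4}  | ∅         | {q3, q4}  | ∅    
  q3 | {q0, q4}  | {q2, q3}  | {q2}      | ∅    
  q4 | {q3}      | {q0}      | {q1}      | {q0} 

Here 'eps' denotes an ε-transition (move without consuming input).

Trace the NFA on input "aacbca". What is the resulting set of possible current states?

{q0, q1, q3, q4}

Start in {q0}.
Read 'a': {q0} → {q0, q1}.
Read 'a': {q0, q1} → {q0, q1, q3}.
Read 'c': {q0, q1, q3} → {q0, q2, q3, q4}.
Read 'b': {q0, q2, q3, q4} → {q0, q2, q3}.
Read 'c': {q0, q2, q3} → {q0, q2, q3, q4}.
Read 'a': {q0, q2, q3, q4} → {q0, q1, q3, q4}.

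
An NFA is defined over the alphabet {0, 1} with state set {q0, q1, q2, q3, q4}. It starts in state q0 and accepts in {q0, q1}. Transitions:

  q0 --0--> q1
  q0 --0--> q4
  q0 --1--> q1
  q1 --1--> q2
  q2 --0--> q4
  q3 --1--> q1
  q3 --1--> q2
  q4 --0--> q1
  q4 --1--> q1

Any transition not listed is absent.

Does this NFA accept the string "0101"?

Start in {q0}.
Read '0': {q0} → {q1, q4}.
Read '1': {q1, q4} → {q1, q2}.
Read '0': {q1, q2} → {q4}.
Read '1': {q4} → {q1}.
The final set {q1} contains the accepting state q1.

Yes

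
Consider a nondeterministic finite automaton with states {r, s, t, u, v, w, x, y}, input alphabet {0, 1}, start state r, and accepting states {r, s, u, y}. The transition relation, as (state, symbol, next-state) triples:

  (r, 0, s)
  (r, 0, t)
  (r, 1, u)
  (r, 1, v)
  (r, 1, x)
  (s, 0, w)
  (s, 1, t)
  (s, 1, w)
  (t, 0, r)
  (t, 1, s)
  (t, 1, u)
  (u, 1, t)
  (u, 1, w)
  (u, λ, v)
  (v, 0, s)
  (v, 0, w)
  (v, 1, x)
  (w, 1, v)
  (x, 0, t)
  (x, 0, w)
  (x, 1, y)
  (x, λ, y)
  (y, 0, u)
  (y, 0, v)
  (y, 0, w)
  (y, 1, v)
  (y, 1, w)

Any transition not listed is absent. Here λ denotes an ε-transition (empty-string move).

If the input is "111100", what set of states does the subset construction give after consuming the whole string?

Start in {r}.
Read '1': {r} → {u, v, x, y}.
Read '1': {u, v, x, y} → {t, v, w, x, y}.
Read '1': {t, v, w, x, y} → {s, u, v, w, x, y}.
Read '1': {s, u, v, w, x, y} → {t, v, w, x, y}.
Read '0': {t, v, w, x, y} → {r, s, t, u, v, w}.
Read '0': {r, s, t, u, v, w} → {r, s, t, w}.

{r, s, t, w}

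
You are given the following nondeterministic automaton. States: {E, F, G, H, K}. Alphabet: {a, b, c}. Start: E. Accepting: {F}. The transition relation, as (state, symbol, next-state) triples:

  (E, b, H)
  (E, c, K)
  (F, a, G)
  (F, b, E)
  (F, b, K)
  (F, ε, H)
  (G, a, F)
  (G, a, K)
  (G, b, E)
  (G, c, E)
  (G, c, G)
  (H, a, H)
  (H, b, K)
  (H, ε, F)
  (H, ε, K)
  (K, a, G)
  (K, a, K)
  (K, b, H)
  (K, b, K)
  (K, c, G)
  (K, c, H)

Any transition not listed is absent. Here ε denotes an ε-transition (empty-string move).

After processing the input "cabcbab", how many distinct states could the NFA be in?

Start in {E}.
Read 'c': {E} → {K}.
Read 'a': {K} → {G, K}.
Read 'b': {G, K} → {E, F, H, K}.
Read 'c': {E, F, H, K} → {F, G, H, K}.
Read 'b': {F, G, H, K} → {E, F, H, K}.
Read 'a': {E, F, H, K} → {F, G, H, K}.
Read 'b': {F, G, H, K} → {E, F, H, K}.
That set has 4 states.

4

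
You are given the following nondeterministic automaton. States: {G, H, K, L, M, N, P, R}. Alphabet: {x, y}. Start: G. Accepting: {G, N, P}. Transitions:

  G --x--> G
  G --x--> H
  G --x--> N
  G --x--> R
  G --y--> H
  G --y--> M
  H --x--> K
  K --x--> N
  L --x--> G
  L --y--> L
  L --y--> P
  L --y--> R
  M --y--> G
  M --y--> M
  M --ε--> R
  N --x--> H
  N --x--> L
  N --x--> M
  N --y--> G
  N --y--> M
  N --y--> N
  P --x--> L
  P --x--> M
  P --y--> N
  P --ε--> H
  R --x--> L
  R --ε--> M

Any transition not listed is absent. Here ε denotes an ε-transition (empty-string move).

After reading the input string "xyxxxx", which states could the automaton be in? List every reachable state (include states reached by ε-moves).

{G, H, K, L, M, N, R}

Start in {G}.
Read 'x': G→{G, H, N, R}; union {G, H, N, R}; ε-closure = {G, H, M, N, R}.
Read 'y': G→{H, M}, H→∅, M→{G, M}, N→{G, M, N}, R→∅; union {G, H, M, N}; ε-closure = {G, H, M, N, R}.
Read 'x': G→{G, H, N, R}, H→{K}, M→∅, N→{H, L, M}, R→{L}; now {G, H, K, L, M, N, R}.
Read 'x': G→{G, H, N, R}, H→{K}, K→{N}, L→{G}, M→∅, N→{H, L, M}, R→{L}; now {G, H, K, L, M, N, R}.
Read 'x': G→{G, H, N, R}, H→{K}, K→{N}, L→{G}, M→∅, N→{H, L, M}, R→{L}; now {G, H, K, L, M, N, R}.
Read 'x': G→{G, H, N, R}, H→{K}, K→{N}, L→{G}, M→∅, N→{H, L, M}, R→{L}; now {G, H, K, L, M, N, R}.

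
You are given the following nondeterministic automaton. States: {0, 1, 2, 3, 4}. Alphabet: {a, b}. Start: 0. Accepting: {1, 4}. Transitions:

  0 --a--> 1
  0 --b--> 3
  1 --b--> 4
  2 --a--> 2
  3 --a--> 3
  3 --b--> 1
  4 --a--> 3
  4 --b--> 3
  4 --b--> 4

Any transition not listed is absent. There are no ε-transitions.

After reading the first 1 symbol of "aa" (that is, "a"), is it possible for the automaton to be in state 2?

Start in {0}.
Read 'a': 0→{1}; now {1}.
State 2 is not in {1}.

No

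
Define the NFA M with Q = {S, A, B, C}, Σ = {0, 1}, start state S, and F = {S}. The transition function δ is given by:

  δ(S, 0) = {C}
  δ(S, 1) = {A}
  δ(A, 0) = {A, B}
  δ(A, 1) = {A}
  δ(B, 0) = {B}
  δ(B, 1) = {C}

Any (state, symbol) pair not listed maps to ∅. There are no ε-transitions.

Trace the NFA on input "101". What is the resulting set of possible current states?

Start in {S}.
Read '1': {S} → {A}.
Read '0': {A} → {A, B}.
Read '1': {A, B} → {A, C}.

{A, C}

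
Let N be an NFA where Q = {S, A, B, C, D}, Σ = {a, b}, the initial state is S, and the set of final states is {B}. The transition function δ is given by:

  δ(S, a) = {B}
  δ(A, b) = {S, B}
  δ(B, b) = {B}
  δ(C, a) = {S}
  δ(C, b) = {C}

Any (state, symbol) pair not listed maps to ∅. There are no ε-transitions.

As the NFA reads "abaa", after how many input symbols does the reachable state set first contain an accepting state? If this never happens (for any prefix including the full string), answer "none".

1

Start in {S}.
Read 'a': S→{B}; now {B}.
None of the earlier sets intersect F, but {B} does.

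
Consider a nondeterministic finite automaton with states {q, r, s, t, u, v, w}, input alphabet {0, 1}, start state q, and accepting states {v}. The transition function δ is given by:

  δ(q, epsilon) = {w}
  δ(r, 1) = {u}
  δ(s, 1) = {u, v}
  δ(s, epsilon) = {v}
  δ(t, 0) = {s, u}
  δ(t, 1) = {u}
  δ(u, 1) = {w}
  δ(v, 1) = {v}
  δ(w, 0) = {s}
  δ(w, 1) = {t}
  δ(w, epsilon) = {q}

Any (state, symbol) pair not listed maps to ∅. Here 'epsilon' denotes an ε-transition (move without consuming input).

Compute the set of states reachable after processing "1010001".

∅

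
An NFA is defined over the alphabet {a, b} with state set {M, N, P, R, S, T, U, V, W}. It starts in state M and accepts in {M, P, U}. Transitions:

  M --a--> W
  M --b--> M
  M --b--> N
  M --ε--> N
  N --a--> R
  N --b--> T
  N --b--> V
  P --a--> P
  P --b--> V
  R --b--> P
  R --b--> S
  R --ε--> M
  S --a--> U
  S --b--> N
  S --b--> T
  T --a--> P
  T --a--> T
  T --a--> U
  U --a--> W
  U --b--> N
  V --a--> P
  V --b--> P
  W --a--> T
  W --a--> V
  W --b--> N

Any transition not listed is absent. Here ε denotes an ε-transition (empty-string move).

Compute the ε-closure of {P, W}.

{P, W}

Begin with {P, W}.
No ε-moves leave this set, so the closure equals the set itself.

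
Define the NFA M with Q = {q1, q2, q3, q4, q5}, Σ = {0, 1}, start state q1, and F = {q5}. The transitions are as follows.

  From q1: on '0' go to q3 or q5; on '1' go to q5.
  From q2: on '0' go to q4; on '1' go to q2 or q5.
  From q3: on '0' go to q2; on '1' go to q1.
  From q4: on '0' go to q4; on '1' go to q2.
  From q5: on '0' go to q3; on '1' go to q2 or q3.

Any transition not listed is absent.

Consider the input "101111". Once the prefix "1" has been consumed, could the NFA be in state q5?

Start in {q1}.
Read '1': {q1} → {q5}.
State q5 is in {q5}.

Yes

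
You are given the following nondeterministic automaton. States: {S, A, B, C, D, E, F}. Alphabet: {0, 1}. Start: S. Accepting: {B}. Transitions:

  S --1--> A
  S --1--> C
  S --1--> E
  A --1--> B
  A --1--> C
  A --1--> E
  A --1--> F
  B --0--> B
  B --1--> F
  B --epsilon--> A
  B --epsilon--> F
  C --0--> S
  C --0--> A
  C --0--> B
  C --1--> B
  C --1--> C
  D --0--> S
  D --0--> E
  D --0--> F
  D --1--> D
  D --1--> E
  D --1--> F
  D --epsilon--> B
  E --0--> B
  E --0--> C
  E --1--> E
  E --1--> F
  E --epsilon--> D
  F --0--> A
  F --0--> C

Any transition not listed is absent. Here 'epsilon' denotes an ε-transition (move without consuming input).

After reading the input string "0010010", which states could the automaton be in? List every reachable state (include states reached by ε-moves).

∅

Start in {S}.
Read '0': {S} → ∅.
The set is empty and remains empty for the remaining 6 symbols.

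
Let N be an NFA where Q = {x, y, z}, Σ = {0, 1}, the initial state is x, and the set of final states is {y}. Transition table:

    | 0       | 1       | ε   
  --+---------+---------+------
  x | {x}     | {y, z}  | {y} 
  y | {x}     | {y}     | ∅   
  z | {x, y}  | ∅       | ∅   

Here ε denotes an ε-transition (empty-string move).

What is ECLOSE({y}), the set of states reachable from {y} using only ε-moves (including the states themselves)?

{y}

Begin with {y}.
No ε-moves leave this set, so the closure equals the set itself.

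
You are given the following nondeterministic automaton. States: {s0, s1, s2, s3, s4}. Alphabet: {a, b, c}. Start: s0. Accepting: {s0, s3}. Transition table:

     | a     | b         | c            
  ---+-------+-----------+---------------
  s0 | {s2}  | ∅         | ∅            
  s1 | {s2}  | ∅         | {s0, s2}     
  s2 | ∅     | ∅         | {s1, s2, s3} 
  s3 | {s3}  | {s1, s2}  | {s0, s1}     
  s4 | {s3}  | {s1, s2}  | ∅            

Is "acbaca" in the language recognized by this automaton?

Start in {s0}.
Read 'a': {s0} → {s2}.
Read 'c': {s2} → {s1, s2, s3}.
Read 'b': {s1, s2, s3} → {s1, s2}.
Read 'a': {s1, s2} → {s2}.
Read 'c': {s2} → {s1, s2, s3}.
Read 'a': {s1, s2, s3} → {s2, s3}.
The final set {s2, s3} contains the accepting state s3.

Yes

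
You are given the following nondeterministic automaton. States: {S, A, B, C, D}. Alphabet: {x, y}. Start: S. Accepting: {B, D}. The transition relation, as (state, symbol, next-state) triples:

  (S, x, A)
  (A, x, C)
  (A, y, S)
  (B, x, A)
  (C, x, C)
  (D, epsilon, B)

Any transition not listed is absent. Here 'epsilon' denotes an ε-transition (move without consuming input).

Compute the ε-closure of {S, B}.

{S, B}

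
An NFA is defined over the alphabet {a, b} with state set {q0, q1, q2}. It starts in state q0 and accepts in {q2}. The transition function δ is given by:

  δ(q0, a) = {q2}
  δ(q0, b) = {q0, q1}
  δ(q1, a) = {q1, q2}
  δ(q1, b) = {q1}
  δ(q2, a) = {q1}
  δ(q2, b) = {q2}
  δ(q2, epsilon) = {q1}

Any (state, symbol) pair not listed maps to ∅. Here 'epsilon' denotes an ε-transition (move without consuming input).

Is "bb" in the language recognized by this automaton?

No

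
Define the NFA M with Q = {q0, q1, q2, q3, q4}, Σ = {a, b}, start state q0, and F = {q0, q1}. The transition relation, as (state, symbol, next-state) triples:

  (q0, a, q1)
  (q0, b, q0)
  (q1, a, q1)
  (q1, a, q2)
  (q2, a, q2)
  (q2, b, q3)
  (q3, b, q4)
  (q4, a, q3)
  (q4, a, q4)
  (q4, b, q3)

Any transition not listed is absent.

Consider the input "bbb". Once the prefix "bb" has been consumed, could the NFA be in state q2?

No

Start in {q0}.
Read 'b': {q0} → {q0}.
Read 'b': {q0} → {q0}.
State q2 is not in {q0}.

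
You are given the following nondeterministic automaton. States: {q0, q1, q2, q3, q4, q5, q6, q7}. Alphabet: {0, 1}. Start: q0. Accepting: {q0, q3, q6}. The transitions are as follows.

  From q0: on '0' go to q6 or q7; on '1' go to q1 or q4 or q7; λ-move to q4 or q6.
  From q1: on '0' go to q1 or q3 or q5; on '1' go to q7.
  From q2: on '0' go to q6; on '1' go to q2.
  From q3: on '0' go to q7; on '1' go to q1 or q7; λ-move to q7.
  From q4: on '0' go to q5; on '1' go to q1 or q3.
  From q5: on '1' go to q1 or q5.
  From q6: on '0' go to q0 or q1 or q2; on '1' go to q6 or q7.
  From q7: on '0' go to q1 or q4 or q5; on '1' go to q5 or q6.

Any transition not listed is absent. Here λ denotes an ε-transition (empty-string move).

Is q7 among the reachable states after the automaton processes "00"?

Yes

Start: ε-closure({q0}) = {q0, q4, q6}.
Read '0': {q0, q4, q6} → {q0, q1, q2, q4, q5, q6, q7}.
Read '0': {q0, q1, q2, q4, q5, q6, q7} → {q0, q1, q2, q3, q4, q5, q6, q7}.
State q7 is in {q0, q1, q2, q3, q4, q5, q6, q7}.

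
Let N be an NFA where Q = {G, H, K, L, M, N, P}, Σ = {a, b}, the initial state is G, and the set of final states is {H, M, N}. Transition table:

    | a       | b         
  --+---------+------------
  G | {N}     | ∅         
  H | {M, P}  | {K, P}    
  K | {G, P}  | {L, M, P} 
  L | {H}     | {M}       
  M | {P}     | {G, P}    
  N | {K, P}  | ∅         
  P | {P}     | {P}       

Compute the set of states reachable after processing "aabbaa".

Start in {G}.
Read 'a': G→{N}; now {N}.
Read 'a': N→{K, P}; now {K, P}.
Read 'b': K→{L, M, P}, P→{P}; now {L, M, P}.
Read 'b': L→{M}, M→{G, P}, P→{P}; now {G, M, P}.
Read 'a': G→{N}, M→{P}, P→{P}; now {N, P}.
Read 'a': N→{K, P}, P→{P}; now {K, P}.

{K, P}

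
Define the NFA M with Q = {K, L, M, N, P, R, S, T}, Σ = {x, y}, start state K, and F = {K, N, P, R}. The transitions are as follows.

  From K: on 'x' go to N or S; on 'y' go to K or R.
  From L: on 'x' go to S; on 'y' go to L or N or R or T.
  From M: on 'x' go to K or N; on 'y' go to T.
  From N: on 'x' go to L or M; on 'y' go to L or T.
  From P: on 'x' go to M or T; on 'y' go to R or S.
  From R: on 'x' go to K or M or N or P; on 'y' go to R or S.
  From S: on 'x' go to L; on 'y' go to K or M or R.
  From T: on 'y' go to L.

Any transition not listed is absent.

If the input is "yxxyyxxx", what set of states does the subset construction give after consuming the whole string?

{K, L, M, N, S}

Start in {K}.
Read 'y': {K} → {K, R}.
Read 'x': {K, R} → {K, M, N, P, S}.
Read 'x': {K, M, N, P, S} → {K, L, M, N, S, T}.
Read 'y': {K, L, M, N, S, T} → {K, L, M, N, R, T}.
Read 'y': {K, L, M, N, R, T} → {K, L, N, R, S, T}.
Read 'x': {K, L, N, R, S, T} → {K, L, M, N, P, S}.
Read 'x': {K, L, M, N, P, S} → {K, L, M, N, S, T}.
Read 'x': {K, L, M, N, S, T} → {K, L, M, N, S}.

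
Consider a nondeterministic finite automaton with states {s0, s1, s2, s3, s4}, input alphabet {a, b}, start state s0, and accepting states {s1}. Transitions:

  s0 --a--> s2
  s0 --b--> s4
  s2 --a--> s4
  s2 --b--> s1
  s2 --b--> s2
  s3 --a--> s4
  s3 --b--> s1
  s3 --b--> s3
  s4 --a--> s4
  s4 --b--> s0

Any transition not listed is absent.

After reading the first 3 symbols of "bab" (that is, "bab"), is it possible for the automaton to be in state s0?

Yes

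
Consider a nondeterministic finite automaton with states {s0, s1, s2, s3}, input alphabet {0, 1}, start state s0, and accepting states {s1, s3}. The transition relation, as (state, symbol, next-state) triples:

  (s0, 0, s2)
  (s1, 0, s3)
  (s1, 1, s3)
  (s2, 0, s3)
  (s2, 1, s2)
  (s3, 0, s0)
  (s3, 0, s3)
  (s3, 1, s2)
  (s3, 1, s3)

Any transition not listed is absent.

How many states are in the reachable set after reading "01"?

1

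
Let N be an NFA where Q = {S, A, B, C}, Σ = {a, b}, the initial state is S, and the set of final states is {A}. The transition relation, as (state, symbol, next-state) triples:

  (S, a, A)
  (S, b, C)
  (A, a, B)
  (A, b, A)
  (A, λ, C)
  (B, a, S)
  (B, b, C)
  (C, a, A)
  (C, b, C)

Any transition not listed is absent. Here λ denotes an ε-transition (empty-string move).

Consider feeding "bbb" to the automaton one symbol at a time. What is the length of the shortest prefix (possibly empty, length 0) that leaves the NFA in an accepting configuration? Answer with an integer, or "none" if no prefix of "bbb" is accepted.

Start in {S}.
Read 'b': S→{C}; now {C}.
Read 'b': C→{C}; now {C}.
Read 'b': C→{C}; now {C}.
No reachable set along the way intersects F.

none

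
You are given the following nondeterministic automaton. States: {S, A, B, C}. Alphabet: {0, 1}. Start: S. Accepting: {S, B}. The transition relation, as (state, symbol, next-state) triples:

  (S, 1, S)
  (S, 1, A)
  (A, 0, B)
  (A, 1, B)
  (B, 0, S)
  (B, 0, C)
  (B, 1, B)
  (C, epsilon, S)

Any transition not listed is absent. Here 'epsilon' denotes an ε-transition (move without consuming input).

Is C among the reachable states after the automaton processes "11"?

No

Start in {S}.
Read '1': S→{S, A}; now {S, A}.
Read '1': S→{S, A}, A→{B}; now {S, A, B}.
State C is not in {S, A, B}.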